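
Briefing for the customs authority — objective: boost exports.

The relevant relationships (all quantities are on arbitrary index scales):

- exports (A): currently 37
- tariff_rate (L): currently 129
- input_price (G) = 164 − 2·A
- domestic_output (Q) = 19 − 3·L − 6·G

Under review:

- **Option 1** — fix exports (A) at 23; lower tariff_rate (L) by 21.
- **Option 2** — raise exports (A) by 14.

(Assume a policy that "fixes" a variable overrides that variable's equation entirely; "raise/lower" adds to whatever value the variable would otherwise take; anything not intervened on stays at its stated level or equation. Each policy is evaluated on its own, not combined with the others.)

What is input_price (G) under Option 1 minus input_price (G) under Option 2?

Option 1 (A := 23, L − 21):
  A = 23
  G = 164 − 2·23 = 118
Option 2 (A + 14):
  A = 37 + 14 = 51
  G = 164 − 2·51 = 62
G: 118 − 62 = 56

56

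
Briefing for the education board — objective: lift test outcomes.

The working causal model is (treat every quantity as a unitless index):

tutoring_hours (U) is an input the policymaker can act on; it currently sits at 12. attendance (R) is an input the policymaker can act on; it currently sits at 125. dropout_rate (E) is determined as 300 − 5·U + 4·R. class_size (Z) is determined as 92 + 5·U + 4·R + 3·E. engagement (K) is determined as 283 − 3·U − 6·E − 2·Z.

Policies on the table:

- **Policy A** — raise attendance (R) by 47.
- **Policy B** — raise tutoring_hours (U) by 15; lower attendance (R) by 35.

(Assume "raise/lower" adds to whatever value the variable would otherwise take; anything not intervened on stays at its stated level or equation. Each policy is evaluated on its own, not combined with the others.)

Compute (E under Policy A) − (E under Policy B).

403

Policy A (R + 47):
  U = 12
  R = 125 + 47 = 172
  E = 300 − 5·12 + 4·172 = 928
Policy B (U + 15, R − 35):
  U = 12 + 15 = 27
  R = 125 − 35 = 90
  E = 300 − 5·27 + 4·90 = 525
E: 928 − 525 = 403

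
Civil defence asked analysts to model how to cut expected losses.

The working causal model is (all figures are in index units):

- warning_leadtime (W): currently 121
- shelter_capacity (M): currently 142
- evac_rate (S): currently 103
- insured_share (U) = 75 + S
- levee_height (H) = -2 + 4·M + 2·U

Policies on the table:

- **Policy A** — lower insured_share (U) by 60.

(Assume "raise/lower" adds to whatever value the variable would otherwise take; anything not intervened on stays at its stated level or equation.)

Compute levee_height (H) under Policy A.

802

Policy A (U − 60):
  M = 142
  S = 103
  U = 75 + 103 (−60 from intervention) = 118
  H = -2 + 4·142 + 2·118 = 802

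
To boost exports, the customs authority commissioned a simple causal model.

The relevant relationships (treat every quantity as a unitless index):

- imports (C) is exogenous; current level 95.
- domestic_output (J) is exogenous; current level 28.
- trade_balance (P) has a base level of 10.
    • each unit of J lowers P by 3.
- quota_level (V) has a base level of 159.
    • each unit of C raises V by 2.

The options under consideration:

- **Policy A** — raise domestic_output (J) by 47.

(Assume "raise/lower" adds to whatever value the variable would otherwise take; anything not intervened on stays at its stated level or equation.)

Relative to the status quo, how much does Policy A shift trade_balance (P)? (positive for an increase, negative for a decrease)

-141

Baseline:
  J = 28
  P = 10 − 3·28 = -74
Policy A (J + 47):
  J = 28 + 47 = 75
  P = 10 − 3·75 = -215
Change in P: -215 − (-74) = -141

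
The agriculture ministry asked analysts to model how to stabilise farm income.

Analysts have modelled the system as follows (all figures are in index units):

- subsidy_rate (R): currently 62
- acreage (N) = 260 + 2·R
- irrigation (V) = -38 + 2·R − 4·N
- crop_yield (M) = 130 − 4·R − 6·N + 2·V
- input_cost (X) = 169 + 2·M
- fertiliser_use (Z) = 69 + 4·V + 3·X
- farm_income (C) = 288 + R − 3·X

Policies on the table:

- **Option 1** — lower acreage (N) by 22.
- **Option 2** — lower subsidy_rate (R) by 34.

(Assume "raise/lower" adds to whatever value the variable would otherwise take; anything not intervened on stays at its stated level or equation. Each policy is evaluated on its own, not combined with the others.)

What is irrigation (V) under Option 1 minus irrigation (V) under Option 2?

Option 1 (N − 22):
  R = 62
  N = 260 + 2·62 (−22 from intervention) = 362
  V = -38 + 2·62 − 4·362 = -1362
Option 2 (R − 34):
  R = 62 − 34 = 28
  N = 260 + 2·28 = 316
  V = -38 + 2·28 − 4·316 = -1246
V: -1362 − (-1246) = -116

-116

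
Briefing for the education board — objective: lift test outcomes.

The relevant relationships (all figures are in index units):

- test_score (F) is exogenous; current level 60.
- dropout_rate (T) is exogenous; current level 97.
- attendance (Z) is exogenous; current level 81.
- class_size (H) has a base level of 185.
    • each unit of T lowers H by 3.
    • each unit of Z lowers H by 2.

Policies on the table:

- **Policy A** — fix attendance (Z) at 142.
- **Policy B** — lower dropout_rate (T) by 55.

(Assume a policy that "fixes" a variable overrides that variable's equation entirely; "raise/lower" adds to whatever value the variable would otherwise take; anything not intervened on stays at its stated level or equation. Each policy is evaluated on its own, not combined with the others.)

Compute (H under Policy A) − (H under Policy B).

Policy A (Z := 142):
  T = 97
  Z = 142
  H = 185 − 3·97 − 2·142 = -390
Policy B (T − 55):
  T = 97 − 55 = 42
  Z = 81
  H = 185 − 3·42 − 2·81 = -103
H: -390 − (-103) = -287

-287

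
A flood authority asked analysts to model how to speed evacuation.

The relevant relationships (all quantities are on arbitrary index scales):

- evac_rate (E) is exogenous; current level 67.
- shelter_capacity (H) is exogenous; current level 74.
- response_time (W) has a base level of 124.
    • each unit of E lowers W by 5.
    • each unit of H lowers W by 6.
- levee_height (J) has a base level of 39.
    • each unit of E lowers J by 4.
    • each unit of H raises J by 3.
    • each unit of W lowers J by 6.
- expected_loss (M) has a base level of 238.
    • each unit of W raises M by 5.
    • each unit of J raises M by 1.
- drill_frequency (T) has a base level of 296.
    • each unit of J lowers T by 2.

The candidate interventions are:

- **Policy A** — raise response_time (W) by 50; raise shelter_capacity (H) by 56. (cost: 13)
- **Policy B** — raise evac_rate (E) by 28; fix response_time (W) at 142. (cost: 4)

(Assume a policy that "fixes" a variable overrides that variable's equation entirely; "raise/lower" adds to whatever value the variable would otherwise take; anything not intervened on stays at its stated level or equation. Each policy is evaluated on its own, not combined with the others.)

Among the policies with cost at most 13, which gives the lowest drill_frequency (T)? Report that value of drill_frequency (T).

Policy A (W + 50, H + 56):
  E = 67
  H = 74 + 56 = 130
  W = 124 − 5·67 − 6·130 (+50 from intervention) = -941
  J = 39 − 4·67 + 3·130 − 6·(-941) = 5807
  T = 296 − 2·5807 = -11318
Policy B (E + 28, W := 142):
  E = 67 + 28 = 95
  H = 74
  W = 142
  J = 39 − 4·95 + 3·74 − 6·142 = -971
  T = 296 − 2·(-971) = 2238
Comparing — Policy A: T=-11318, Policy B: T=2238. Lowest is -11318 (Policy A).

-11318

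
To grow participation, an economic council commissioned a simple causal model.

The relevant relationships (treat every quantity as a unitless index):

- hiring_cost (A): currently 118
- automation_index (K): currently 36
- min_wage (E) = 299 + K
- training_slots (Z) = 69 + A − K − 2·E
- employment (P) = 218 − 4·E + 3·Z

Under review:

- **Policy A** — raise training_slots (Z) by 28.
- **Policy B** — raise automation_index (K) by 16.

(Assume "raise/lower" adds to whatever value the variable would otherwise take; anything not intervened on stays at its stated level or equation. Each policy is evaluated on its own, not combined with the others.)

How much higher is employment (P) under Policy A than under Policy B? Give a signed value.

Policy A (Z + 28):
  A = 118
  K = 36
  E = 299 + 36 = 335
  Z = 69 + 118 − 36 − 2·335 (+28 from intervention) = -491
  P = 218 − 4·335 + 3·(-491) = -2595
Policy B (K + 16):
  A = 118
  K = 36 + 16 = 52
  E = 299 + 52 = 351
  Z = 69 + 118 − 52 − 2·351 = -567
  P = 218 − 4·351 + 3·(-567) = -2887
P: -2595 − (-2887) = 292

292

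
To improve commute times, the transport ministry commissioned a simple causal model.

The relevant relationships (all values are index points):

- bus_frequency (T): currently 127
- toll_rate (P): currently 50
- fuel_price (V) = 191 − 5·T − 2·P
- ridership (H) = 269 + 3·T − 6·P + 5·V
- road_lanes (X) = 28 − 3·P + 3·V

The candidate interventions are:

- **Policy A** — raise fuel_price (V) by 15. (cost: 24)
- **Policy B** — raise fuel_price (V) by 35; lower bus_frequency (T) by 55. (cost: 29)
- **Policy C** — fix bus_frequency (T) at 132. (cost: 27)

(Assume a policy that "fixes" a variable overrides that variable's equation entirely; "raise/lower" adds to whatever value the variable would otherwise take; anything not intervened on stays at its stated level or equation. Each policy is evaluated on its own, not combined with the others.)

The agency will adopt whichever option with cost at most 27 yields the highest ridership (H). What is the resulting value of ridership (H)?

Policy A (V + 15):
  T = 127
  P = 50
  V = 191 − 5·127 − 2·50 (+15 from intervention) = -529
  H = 269 + 3·127 − 6·50 + 5·(-529) = -2295
Policy C (T := 132):
  T = 132
  P = 50
  V = 191 − 5·132 − 2·50 = -569
  H = 269 + 3·132 − 6·50 + 5·(-569) = -2480
Comparing — Policy A: H=-2295, Policy C: H=-2480. Highest is -2295 (Policy A).

-2295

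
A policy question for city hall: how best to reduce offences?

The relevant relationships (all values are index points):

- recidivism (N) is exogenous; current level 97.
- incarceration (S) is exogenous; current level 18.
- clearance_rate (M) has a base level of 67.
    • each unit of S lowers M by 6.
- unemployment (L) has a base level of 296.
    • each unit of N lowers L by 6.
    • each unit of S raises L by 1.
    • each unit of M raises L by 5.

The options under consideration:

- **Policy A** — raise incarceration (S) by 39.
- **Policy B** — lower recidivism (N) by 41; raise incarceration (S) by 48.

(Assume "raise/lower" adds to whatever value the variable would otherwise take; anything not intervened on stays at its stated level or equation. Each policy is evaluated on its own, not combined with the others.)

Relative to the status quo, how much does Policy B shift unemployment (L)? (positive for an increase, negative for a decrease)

-1146

Baseline:
  N = 97
  S = 18
  M = 67 − 6·18 = -41
  L = 296 − 6·97 + 18 + 5·(-41) = -473
Policy B (N − 41, S + 48):
  N = 97 − 41 = 56
  S = 18 + 48 = 66
  M = 67 − 6·66 = -329
  L = 296 − 6·56 + 66 + 5·(-329) = -1619
Change in L: -1619 − (-473) = -1146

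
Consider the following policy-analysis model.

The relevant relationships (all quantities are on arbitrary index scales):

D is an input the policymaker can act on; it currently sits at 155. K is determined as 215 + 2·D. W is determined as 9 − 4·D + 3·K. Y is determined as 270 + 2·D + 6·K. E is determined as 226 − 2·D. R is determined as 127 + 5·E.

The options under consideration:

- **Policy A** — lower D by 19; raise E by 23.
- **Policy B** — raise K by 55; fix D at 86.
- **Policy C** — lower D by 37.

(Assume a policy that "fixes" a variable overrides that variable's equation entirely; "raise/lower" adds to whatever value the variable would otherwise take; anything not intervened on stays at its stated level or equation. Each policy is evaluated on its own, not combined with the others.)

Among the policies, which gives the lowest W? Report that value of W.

Policy A (D − 19, E + 23):
  D = 155 − 19 = 136
  K = 215 + 2·136 = 487
  W = 9 − 4·136 + 3·487 = 926
Policy B (K + 55, D := 86):
  D = 86
  K = 215 + 2·86 (+55 from intervention) = 442
  W = 9 − 4·86 + 3·442 = 991
Policy C (D − 37):
  D = 155 − 37 = 118
  K = 215 + 2·118 = 451
  W = 9 − 4·118 + 3·451 = 890
Comparing — Policy A: W=926, Policy B: W=991, Policy C: W=890. Lowest is 890 (Policy C).

890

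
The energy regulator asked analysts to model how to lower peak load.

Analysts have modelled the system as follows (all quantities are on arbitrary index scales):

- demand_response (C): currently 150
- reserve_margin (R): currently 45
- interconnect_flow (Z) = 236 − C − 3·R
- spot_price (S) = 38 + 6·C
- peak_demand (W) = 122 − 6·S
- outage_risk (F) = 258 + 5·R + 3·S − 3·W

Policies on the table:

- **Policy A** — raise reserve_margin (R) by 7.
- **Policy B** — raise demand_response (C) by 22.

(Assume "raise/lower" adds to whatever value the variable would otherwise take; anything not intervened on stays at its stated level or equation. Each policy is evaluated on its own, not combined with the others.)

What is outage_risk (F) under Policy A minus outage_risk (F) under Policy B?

Policy A (R + 7):
  C = 150
  R = 45 + 7 = 52
  S = 38 + 6·150 = 938
  W = 122 − 6·938 = -5506
  F = 258 + 5·52 + 3·938 − 3·(-5506) = 19850
Policy B (C + 22):
  C = 150 + 22 = 172
  R = 45
  S = 38 + 6·172 = 1070
  W = 122 − 6·1070 = -6298
  F = 258 + 5·45 + 3·1070 − 3·(-6298) = 22587
F: 19850 − 22587 = -2737

-2737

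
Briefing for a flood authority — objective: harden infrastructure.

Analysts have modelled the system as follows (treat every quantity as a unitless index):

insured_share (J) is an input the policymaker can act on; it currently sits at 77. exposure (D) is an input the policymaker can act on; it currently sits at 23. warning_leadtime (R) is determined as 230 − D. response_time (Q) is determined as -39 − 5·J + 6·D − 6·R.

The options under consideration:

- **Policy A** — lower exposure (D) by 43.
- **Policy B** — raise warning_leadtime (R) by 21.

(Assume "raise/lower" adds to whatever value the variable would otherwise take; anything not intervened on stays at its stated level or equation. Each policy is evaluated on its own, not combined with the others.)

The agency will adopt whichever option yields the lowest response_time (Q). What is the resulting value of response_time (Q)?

Policy A (D − 43):
  J = 77
  D = 23 − 43 = -20
  R = 230 − (-20) = 250
  Q = -39 − 5·77 + 6·(-20) − 6·250 = -2044
Policy B (R + 21):
  J = 77
  D = 23
  R = 230 − 23 (+21 from intervention) = 228
  Q = -39 − 5·77 + 6·23 − 6·228 = -1654
Comparing — Policy A: Q=-2044, Policy B: Q=-1654. Lowest is -2044 (Policy A).

-2044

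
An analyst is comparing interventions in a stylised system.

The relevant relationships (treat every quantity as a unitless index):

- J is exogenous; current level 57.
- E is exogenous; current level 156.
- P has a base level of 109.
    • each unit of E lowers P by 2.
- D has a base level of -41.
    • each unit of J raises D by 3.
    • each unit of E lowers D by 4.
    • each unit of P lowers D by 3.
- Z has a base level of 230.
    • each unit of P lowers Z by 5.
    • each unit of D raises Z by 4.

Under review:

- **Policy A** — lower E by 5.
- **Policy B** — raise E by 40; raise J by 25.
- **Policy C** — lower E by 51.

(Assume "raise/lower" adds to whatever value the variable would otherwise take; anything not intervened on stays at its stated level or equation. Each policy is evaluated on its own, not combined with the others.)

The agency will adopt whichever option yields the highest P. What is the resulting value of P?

Policy A (E − 5):
  E = 156 − 5 = 151
  P = 109 − 2·151 = -193
Policy B (E + 40, J + 25):
  E = 156 + 40 = 196
  P = 109 − 2·196 = -283
Policy C (E − 51):
  E = 156 − 51 = 105
  P = 109 − 2·105 = -101
Comparing — Policy A: P=-193, Policy B: P=-283, Policy C: P=-101. Highest is -101 (Policy C).

-101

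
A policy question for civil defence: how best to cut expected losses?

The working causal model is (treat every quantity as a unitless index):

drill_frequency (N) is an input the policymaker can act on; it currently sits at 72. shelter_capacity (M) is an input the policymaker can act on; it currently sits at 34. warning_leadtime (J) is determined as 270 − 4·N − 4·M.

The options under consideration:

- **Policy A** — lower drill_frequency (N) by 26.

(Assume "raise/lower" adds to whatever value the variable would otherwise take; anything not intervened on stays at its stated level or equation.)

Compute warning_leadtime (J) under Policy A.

-50

Policy A (N − 26):
  N = 72 − 26 = 46
  M = 34
  J = 270 − 4·46 − 4·34 = -50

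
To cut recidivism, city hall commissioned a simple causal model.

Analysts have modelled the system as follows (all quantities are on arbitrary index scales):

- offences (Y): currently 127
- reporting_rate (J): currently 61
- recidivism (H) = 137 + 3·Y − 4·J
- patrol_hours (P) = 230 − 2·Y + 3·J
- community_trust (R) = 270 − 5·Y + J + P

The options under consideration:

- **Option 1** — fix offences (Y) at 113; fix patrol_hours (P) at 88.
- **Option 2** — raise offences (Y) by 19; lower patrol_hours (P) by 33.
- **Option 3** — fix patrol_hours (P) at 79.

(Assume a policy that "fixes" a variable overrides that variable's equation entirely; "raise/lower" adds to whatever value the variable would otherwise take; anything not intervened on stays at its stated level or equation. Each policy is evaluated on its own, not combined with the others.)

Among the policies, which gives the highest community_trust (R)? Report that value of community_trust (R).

Option 1 (Y := 113, P := 88):
  Y = 113
  J = 61
  P = 88
  R = 270 − 5·113 + 61 + 88 = -146
Option 2 (Y + 19, P − 33):
  Y = 127 + 19 = 146
  J = 61
  P = 230 − 2·146 + 3·61 (−33 from intervention) = 88
  R = 270 − 5·146 + 61 + 88 = -311
Option 3 (P := 79):
  Y = 127
  J = 61
  P = 79
  R = 270 − 5·127 + 61 + 79 = -225
Comparing — Option 1: R=-146, Option 2: R=-311, Option 3: R=-225. Highest is -146 (Option 1).

-146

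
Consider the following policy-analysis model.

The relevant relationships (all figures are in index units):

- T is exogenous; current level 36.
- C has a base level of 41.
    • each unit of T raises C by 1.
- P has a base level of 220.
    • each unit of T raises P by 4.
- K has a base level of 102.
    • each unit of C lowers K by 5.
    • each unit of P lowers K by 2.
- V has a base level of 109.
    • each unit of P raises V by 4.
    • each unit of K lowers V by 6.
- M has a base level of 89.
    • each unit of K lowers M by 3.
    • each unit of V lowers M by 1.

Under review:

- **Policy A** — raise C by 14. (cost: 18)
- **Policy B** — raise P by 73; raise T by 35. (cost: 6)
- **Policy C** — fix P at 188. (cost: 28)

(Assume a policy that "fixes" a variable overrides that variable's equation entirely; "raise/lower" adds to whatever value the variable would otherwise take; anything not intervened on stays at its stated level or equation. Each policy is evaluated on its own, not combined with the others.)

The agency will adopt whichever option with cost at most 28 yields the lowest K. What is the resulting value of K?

Policy A (C + 14):
  T = 36
  C = 41 + 36 (+14 from intervention) = 91
  P = 220 + 4·36 = 364
  K = 102 − 5·91 − 2·364 = -1081
Policy B (P + 73, T + 35):
  T = 36 + 35 = 71
  C = 41 + 71 = 112
  P = 220 + 4·71 (+73 from intervention) = 577
  K = 102 − 5·112 − 2·577 = -1612
Policy C (P := 188):
  T = 36
  C = 41 + 36 = 77
  P = 188
  K = 102 − 5·77 − 2·188 = -659
Comparing — Policy A: K=-1081, Policy B: K=-1612, Policy C: K=-659. Lowest is -1612 (Policy B).

-1612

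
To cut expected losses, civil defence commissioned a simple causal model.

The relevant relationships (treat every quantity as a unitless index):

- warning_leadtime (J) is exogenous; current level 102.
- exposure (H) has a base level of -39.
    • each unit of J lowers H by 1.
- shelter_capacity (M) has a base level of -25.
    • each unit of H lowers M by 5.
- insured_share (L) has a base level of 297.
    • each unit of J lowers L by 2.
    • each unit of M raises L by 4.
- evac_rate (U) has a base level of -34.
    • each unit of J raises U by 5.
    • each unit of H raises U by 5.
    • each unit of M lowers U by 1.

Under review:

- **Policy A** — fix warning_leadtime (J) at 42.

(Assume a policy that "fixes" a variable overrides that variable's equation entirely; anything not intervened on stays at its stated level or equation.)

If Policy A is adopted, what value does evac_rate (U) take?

-609

Policy A (J := 42):
  J = 42
  H = -39 − 42 = -81
  M = -25 − 5·(-81) = 380
  U = -34 + 5·42 + 5·(-81) − 380 = -609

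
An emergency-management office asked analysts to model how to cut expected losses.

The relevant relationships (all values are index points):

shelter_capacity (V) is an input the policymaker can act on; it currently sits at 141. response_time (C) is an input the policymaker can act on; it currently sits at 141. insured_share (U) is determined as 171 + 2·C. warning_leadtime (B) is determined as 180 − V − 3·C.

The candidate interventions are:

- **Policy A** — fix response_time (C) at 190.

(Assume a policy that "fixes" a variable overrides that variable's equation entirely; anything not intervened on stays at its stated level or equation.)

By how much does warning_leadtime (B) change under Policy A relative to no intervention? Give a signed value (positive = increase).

-147

Baseline:
  V = 141
  C = 141
  B = 180 − 141 − 3·141 = -384
Policy A (C := 190):
  V = 141
  C = 190
  B = 180 − 141 − 3·190 = -531
Change in B: -531 − (-384) = -147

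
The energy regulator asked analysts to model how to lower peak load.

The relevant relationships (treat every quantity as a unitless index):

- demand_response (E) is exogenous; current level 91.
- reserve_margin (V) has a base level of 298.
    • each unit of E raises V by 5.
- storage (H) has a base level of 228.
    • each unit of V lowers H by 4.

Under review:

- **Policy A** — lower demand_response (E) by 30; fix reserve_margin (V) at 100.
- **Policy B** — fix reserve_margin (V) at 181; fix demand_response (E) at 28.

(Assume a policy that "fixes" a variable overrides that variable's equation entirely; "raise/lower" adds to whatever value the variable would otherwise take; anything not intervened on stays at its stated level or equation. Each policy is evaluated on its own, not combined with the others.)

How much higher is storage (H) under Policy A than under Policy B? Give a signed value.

324

Policy A (E − 30, V := 100):
  E = 91 − 30 = 61
  V = 100
  H = 228 − 4·100 = -172
Policy B (V := 181, E := 28):
  E = 28
  V = 181
  H = 228 − 4·181 = -496
H: -172 − (-496) = 324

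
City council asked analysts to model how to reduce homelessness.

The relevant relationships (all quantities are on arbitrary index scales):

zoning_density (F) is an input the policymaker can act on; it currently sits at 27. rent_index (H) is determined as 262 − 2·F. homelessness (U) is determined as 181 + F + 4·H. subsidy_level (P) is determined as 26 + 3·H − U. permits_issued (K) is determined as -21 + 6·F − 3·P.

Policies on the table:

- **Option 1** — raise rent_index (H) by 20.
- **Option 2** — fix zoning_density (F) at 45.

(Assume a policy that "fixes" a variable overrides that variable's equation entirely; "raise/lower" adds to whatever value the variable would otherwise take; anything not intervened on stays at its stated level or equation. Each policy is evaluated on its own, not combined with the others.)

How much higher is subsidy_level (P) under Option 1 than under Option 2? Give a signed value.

Option 1 (H + 20):
  F = 27
  H = 262 − 2·27 (+20 from intervention) = 228
  U = 181 + 27 + 4·228 = 1120
  P = 26 + 3·228 − 1120 = -410
Option 2 (F := 45):
  F = 45
  H = 262 − 2·45 = 172
  U = 181 + 45 + 4·172 = 914
  P = 26 + 3·172 − 914 = -372
P: -410 − (-372) = -38

-38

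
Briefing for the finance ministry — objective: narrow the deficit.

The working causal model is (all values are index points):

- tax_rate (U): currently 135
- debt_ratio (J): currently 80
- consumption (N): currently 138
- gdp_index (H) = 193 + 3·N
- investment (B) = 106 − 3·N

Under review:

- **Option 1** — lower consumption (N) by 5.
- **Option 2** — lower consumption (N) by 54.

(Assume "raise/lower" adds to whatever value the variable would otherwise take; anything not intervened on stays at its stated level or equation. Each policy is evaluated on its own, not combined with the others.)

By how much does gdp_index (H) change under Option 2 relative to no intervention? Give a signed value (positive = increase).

-162

Baseline:
  N = 138
  H = 193 + 3·138 = 607
Option 2 (N − 54):
  N = 138 − 54 = 84
  H = 193 + 3·84 = 445
Change in H: 445 − 607 = -162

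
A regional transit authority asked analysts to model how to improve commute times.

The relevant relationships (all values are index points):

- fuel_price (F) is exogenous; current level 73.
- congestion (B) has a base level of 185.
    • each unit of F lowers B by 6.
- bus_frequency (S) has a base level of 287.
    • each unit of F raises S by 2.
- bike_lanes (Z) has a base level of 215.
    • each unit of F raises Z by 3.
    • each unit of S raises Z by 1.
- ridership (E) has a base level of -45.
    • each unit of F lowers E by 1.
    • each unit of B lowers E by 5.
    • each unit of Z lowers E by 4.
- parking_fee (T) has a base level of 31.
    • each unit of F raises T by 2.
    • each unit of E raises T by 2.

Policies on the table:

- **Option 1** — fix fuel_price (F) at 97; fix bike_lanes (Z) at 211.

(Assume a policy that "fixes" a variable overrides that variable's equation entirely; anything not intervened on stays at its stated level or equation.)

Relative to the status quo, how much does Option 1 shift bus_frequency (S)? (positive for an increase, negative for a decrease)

48

Baseline:
  F = 73
  S = 287 + 2·73 = 433
Option 1 (F := 97, Z := 211):
  F = 97
  S = 287 + 2·97 = 481
Change in S: 481 − 433 = 48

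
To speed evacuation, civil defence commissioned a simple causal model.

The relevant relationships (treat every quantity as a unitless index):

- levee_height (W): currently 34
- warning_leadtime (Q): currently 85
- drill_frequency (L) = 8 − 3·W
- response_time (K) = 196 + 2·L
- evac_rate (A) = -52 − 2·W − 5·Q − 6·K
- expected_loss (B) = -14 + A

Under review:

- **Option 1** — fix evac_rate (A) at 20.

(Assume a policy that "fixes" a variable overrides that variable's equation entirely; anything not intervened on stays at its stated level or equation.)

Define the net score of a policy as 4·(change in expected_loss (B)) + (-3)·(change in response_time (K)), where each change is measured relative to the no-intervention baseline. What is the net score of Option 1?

2452

Baseline:
  W = 34
  Q = 85
  L = 8 − 3·34 = -94
  K = 196 + 2·(-94) = 8
  A = -52 − 2·34 − 5·85 − 6·8 = -593
  B = -14 + (-593) = -607
Option 1 (A := 20):
  W = 34
  Q = 85
  L = 8 − 3·34 = -94
  K = 196 + 2·(-94) = 8
  A = 20
  B = -14 + 20 = 6
ΔB = 6 − (-607) = 613; ΔK = 8 − 8 = 0
Score = 4·613 + (-3)·0 = 2452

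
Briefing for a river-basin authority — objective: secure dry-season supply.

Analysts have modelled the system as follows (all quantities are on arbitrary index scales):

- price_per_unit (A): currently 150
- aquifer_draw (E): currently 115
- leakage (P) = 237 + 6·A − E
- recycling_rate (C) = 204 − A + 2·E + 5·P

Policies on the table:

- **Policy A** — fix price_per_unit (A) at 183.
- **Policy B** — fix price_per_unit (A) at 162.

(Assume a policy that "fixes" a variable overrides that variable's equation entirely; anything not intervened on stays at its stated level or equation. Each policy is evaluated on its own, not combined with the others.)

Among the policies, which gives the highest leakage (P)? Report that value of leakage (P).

1220

Policy A (A := 183):
  A = 183
  E = 115
  P = 237 + 6·183 − 115 = 1220
Policy B (A := 162):
  A = 162
  E = 115
  P = 237 + 6·162 − 115 = 1094
Comparing — Policy A: P=1220, Policy B: P=1094. Highest is 1220 (Policy A).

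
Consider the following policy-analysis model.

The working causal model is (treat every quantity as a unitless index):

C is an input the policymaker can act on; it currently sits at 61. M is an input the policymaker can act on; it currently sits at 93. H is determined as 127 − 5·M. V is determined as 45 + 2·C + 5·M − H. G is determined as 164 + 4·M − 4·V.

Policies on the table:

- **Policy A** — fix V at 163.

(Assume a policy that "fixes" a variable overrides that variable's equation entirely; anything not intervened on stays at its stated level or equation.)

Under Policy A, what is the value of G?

Policy A (V := 163):
  C = 61
  M = 93
  H = 127 − 5·93 = -338
  V = 163
  G = 164 + 4·93 − 4·163 = -116

-116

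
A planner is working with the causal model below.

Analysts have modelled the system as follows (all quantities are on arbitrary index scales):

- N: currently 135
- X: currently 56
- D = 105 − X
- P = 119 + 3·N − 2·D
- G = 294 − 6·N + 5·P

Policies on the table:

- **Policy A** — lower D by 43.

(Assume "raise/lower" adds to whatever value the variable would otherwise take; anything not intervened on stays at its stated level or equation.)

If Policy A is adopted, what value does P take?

Policy A (D − 43):
  N = 135
  X = 56
  D = 105 − 56 (−43 from intervention) = 6
  P = 119 + 3·135 − 2·6 = 512

512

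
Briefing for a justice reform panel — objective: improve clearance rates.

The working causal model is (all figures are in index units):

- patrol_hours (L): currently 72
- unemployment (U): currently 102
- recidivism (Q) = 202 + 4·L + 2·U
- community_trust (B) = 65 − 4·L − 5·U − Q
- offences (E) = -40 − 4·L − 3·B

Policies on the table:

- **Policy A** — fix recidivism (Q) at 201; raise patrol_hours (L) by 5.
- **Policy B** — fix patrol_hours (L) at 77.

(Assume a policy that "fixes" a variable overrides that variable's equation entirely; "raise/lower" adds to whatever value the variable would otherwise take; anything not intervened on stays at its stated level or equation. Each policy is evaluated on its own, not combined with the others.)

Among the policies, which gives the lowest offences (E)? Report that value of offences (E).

Policy A (Q := 201, L + 5):
  L = 72 + 5 = 77
  U = 102
  Q = 201
  B = 65 − 4·77 − 5·102 − 201 = -954
  E = -40 − 4·77 − 3·(-954) = 2514
Policy B (L := 77):
  L = 77
  U = 102
  Q = 202 + 4·77 + 2·102 = 714
  B = 65 − 4·77 − 5·102 − 714 = -1467
  E = -40 − 4·77 − 3·(-1467) = 4053
Comparing — Policy A: E=2514, Policy B: E=4053. Lowest is 2514 (Policy A).

2514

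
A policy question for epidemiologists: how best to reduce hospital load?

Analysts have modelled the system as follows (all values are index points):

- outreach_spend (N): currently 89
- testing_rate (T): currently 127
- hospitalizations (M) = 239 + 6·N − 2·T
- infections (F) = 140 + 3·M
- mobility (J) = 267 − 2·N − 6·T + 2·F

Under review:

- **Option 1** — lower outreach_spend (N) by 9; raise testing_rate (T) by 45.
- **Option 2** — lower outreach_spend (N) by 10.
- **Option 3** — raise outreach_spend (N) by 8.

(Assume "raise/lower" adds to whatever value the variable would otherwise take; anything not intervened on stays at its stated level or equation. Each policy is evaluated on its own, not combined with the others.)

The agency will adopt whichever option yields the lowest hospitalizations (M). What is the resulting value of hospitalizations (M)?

Option 1 (N − 9, T + 45):
  N = 89 − 9 = 80
  T = 127 + 45 = 172
  M = 239 + 6·80 − 2·172 = 375
Option 2 (N − 10):
  N = 89 − 10 = 79
  T = 127
  M = 239 + 6·79 − 2·127 = 459
Option 3 (N + 8):
  N = 89 + 8 = 97
  T = 127
  M = 239 + 6·97 − 2·127 = 567
Comparing — Option 1: M=375, Option 2: M=459, Option 3: M=567. Lowest is 375 (Option 1).

375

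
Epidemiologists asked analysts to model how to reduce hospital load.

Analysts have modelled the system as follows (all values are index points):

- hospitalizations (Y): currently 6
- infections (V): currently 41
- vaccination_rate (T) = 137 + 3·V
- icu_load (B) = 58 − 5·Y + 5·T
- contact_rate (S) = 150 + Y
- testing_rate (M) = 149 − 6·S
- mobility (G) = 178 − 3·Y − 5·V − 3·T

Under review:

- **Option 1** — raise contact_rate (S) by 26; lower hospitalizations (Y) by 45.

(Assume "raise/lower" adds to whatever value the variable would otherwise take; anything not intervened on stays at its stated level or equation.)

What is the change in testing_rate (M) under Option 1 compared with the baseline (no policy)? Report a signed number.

114

Baseline:
  Y = 6
  S = 150 + 6 = 156
  M = 149 − 6·156 = -787
Option 1 (S + 26, Y − 45):
  Y = 6 − 45 = -39
  S = 150 + (-39) (+26 from intervention) = 137
  M = 149 − 6·137 = -673
Change in M: -673 − (-787) = 114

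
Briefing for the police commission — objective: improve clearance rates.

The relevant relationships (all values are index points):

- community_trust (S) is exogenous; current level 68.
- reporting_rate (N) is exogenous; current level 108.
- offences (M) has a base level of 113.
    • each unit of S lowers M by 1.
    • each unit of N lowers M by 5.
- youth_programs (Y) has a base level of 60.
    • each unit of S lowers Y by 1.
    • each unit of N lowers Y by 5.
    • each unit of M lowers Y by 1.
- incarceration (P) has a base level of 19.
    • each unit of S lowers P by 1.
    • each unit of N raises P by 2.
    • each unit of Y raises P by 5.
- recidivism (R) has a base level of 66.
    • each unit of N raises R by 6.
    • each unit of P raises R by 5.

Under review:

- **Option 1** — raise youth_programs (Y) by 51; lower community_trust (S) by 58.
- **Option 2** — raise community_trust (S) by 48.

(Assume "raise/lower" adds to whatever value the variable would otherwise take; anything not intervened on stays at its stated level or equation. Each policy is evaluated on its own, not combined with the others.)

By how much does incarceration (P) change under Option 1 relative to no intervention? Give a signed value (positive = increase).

Baseline:
  S = 68
  N = 108
  M = 113 − 68 − 5·108 = -495
  Y = 60 − 68 − 5·108 − (-495) = -53
  P = 19 − 68 + 2·108 + 5·(-53) = -98
Option 1 (Y + 51, S − 58):
  S = 68 − 58 = 10
  N = 108
  M = 113 − 10 − 5·108 = -437
  Y = 60 − 10 − 5·108 − (-437) (+51 from intervention) = -2
  P = 19 − 10 + 2·108 + 5·(-2) = 215
Change in P: 215 − (-98) = 313

313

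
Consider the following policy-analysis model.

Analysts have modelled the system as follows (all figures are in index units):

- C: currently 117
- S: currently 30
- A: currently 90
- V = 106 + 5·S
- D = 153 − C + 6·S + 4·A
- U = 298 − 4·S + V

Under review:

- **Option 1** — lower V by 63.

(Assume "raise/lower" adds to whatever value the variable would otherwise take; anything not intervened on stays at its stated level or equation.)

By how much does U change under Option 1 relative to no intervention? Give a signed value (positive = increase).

Baseline:
  S = 30
  V = 106 + 5·30 = 256
  U = 298 − 4·30 + 256 = 434
Option 1 (V − 63):
  S = 30
  V = 106 + 5·30 (−63 from intervention) = 193
  U = 298 − 4·30 + 193 = 371
Change in U: 371 − 434 = -63

-63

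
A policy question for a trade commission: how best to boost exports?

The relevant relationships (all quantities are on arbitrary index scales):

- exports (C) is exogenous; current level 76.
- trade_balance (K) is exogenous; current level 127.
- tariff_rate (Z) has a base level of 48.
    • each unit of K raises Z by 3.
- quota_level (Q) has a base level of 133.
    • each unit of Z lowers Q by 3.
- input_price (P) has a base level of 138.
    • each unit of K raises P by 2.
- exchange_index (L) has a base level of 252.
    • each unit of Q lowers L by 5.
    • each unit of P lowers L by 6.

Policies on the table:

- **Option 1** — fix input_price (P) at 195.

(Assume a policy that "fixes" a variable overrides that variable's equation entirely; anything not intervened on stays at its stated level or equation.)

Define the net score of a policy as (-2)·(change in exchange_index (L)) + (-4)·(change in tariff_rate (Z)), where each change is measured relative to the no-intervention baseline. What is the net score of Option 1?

Baseline:
  K = 127
  Z = 48 + 3·127 = 429
  Q = 133 − 3·429 = -1154
  P = 138 + 2·127 = 392
  L = 252 − 5·(-1154) − 6·392 = 3670
Option 1 (P := 195):
  K = 127
  Z = 48 + 3·127 = 429
  Q = 133 − 3·429 = -1154
  P = 195
  L = 252 − 5·(-1154) − 6·195 = 4852
ΔL = 4852 − 3670 = 1182; ΔZ = 429 − 429 = 0
Score = (-2)·1182 + (-4)·0 = -2364

-2364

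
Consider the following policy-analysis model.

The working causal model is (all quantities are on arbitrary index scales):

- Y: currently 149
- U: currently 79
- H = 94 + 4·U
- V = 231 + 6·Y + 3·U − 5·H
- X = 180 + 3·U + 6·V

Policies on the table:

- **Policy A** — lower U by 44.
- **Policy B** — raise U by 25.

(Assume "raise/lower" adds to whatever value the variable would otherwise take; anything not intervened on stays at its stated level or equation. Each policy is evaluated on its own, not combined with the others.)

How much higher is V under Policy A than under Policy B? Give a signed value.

1173

Policy A (U − 44):
  Y = 149
  U = 79 − 44 = 35
  H = 94 + 4·35 = 234
  V = 231 + 6·149 + 3·35 − 5·234 = 60
Policy B (U + 25):
  Y = 149
  U = 79 + 25 = 104
  H = 94 + 4·104 = 510
  V = 231 + 6·149 + 3·104 − 5·510 = -1113
V: 60 − (-1113) = 1173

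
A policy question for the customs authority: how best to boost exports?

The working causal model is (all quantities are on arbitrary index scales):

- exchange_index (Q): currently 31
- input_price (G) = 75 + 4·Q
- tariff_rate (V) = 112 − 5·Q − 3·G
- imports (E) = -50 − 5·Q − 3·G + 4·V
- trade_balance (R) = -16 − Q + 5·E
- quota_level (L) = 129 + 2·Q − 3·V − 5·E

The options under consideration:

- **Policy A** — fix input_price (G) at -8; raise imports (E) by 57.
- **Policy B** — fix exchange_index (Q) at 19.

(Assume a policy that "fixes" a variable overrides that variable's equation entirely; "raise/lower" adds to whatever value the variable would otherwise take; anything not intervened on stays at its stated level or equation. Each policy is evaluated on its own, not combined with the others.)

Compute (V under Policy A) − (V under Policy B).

417

Policy A (G := -8, E + 57):
  Q = 31
  G = -8
  V = 112 − 5·31 − 3·(-8) = -19
Policy B (Q := 19):
  Q = 19
  G = 75 + 4·19 = 151
  V = 112 − 5·19 − 3·151 = -436
V: -19 − (-436) = 417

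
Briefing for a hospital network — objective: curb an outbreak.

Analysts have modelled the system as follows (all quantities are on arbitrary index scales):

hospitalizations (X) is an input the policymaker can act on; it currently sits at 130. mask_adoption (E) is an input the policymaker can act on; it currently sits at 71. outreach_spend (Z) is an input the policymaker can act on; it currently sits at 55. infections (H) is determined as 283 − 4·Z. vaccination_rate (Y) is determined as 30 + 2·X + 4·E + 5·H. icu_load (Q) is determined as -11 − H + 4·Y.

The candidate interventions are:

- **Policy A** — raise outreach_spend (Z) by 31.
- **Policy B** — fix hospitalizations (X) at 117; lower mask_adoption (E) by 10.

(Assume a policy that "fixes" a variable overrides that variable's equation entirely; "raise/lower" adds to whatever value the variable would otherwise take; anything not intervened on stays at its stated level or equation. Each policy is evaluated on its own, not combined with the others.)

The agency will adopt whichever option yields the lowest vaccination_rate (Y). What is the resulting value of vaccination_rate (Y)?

Policy A (Z + 31):
  X = 130
  E = 71
  Z = 55 + 31 = 86
  H = 283 − 4·86 = -61
  Y = 30 + 2·130 + 4·71 + 5·(-61) = 269
Policy B (X := 117, E − 10):
  X = 117
  E = 71 − 10 = 61
  Z = 55
  H = 283 − 4·55 = 63
  Y = 30 + 2·117 + 4·61 + 5·63 = 823
Comparing — Policy A: Y=269, Policy B: Y=823. Lowest is 269 (Policy A).

269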